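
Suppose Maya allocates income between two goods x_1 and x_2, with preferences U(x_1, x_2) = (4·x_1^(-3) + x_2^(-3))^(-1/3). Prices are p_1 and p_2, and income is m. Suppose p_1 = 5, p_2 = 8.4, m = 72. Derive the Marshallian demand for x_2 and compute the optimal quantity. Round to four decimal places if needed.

x_2* = 4.3768

Numerically x_2/x_1 = 0.621094, so x_1* = 72/(5 + 8.4·0.621094) = 7.0469 and x_2* = 0.621094·7.0469 = 4.3768.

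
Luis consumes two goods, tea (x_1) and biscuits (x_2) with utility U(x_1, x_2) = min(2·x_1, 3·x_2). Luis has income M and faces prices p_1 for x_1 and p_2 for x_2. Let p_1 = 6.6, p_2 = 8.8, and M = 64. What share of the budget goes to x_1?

With perfect complements, no substitution: consume in ratio x_1:x_2 = 3:2.
Budget: p_1·x_1 + p_2·(2/3)·x_1 = M, so (3·p_1 + 2·p_2)·x_1 = 3·M.
Demand: x_1*(p_1,p_2,M) = 3·M/(3·p_1 + 2·p_2), x_2* = 2·M/(3·p_1 + 2·p_2).
Here 3·6.6 + 2·8.8 = 37.4, giving x_1* = 5.1337 and x_2* = 3.4225.
Expenditure on x_1: 6.6·5.1337 = 33.8824; share = 0.5294.

share on x_1 = 0.5294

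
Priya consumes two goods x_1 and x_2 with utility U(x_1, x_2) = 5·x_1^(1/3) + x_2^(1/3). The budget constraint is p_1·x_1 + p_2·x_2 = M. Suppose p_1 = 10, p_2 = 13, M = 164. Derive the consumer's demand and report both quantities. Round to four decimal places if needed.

x_1* = 15.2071, x_2* = 0.9176

From the CES first-order condition, 5·(x_2/x_1)^(2/3) = p_1/p_2.
Hence x_2/x_1 = ((1/5)·p_1/p_2)^(1/(2/3)), i.e. raised to the 1.5 power.
Substitute x_2 = (x_2/x_1)·x_1 into the budget: x_1* = M/(p_1 + p_2·(x_2/x_1)).
Numerically x_2/x_1 = 0.060343, so x_1* = 164/(10 + 13·0.060343) = 15.2071 and x_2* = 0.060343·15.2071 = 0.9176.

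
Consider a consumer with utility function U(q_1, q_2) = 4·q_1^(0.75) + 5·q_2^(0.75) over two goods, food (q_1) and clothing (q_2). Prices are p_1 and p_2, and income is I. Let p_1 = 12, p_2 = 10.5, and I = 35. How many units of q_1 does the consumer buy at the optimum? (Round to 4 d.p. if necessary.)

q_1* = 0.628

From the CES first-order condition, (4/5)·(q_2/q_1)^(0.25) = p_1/p_2.
Hence q_2/q_1 = ((5/4)·p_1/p_2)^(1/(0.25)), i.e. raised to the 4 power.
With the ratio pinned down, the budget gives q_1* = I/(p_1 + p_2·(q_2/q_1)) and q_2* = (q_2/q_1)·q_1*.
Numerically q_2/q_1 = 4.164931, so q_1* = 35/(12 + 10.5·4.164931) = 0.628.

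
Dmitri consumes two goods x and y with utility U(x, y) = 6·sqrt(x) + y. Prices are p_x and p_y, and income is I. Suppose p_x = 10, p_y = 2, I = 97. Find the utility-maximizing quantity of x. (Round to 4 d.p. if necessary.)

Thus x* = (3·p_y/p_x)² — independent of I — with the rest of income spent on y.
Plugging in: x* = (3·2/10)² = 0.36.

x* = 0.36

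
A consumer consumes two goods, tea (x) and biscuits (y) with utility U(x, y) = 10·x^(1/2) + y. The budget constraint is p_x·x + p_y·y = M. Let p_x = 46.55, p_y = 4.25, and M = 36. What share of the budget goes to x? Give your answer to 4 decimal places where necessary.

Utility is quasi-linear in y; the FOC for x is 5/√x = p_x/p_y.
Solve: √x = 5·p_y/p_x, so x*(p_x,p_y) = (5·p_y/p_x)², and y* = (M − p_x·x*)/p_y.
Plugging in: x* = (5·4.25/46.55)² = 0.2084, y* = 6.1881.
Expenditure on x: 46.55·0.2084 = 9.7006; share = 0.2695.

share on x = 0.2695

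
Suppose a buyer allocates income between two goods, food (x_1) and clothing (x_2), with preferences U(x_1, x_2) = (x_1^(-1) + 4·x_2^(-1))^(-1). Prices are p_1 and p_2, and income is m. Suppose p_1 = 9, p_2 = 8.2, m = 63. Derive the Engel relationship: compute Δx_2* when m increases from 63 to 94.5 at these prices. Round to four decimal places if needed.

Δx_2* = 2.5209

Numerically x_2/x_1 = 2.095291, so x_1* = 63/(9 + 8.2·2.095291) = 2.4063 and x_2* = 2.095291·2.4063 = 5.0419.
At m' = 94.5: x_2* = 7.5628. Change: 7.5628 − 5.0419 = 2.5209.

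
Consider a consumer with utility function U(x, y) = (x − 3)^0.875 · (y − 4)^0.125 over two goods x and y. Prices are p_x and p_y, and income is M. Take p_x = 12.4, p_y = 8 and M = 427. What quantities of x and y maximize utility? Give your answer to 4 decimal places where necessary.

x* = 28.248, y* = 9.5906

Substituting into the budget: x* = 3 + 0.875·(M − 3·p_x − 4·p_y)/p_x, and y* = 4 + 0.125·(…)/p_y.
Discretionary income = 427 − 3·12.4 − 4·8 = 357.8; x* = 3 + 0.875·357.8/12.4 = 28.248; y* = 4 + 0.125·357.8/8 = 9.5906.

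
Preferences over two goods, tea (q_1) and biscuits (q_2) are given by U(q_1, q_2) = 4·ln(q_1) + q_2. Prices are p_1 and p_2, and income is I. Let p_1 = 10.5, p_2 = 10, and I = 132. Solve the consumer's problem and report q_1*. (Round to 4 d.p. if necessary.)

Set MRS = p_1/p_2: (4/q_1)/1 = p_1/p_2.
So q_1*(p_1,p_2) = 4·p_2/p_1, independent of income; and q_2* = (I − 4·p_2)/p_2.
At the given prices: q_1* = 4·10/10.5 = 3.8095.

q_1* = 3.8095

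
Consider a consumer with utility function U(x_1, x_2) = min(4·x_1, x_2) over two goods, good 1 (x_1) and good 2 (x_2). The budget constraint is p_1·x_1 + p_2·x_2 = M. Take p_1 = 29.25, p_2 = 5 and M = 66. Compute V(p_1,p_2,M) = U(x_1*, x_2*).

V = 5.3604

With perfect complements, no substitution: consume in ratio x_1:x_2 = 1:4.
Budget: p_1·x_1 + p_2·4·x_1 = M, so (p_1 + 4·p_2)·x_1 = M.
Demand: x_1*(p_1,p_2,M) = M/(p_1 + 4·p_2), x_2* = 4·M/(p_1 + 4·p_2).
Here 29.25 + 4·5 = 49.25, giving x_1* = 1.3401 and x_2* = 5.3604.
Utility at the optimum: U(1.3401, 5.3604) = 5.3604.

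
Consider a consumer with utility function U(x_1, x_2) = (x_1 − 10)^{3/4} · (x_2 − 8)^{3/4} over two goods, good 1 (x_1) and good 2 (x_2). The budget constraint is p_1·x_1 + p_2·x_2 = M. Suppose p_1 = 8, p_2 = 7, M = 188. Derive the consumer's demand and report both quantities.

x_1* = 13.25, x_2* = 11.7143

Substituting into the budget: x_1* = 10 + 0.5·(M − 10·p_1 − 8·p_2)/p_1, and x_2* = 8 + 0.5·(…)/p_2.
Discretionary income = 188 − 10·8 − 8·7 = 52; x_1* = 10 + 0.5·52/8 = 13.25; x_2* = 8 + 0.5·52/7 = 11.7143.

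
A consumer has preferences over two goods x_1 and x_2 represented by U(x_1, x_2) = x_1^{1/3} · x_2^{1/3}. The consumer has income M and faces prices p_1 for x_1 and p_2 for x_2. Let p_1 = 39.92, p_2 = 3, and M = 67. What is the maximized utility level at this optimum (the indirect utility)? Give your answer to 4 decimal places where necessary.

V = 2.1083

At p_1=39.92, p_2=3, M=67: x_1* = 0.5·67/39.92 = 0.8392, x_2* = 11.1667.
Utility at the optimum: U(0.8392, 11.1667) = 2.1083.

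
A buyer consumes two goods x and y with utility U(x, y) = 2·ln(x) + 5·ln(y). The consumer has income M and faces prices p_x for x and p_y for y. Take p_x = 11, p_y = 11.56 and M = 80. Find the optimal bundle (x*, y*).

The MRS is (2/5)·y/x. Set MRS = p_x/p_y.
So 2·p_y·y = 5·p_x·x; combined with the budget, a share 2/7 of income goes to x.
Demand: x*(p_x,p_y,M) = 2/7·M/p_x and y* = 5/7·M/p_y.
At p_x=11, p_y=11.56, M=80: x* = 2/7·80/11 = 2.0779, y* = 4.9432.

x* = 2.0779, y* = 4.9432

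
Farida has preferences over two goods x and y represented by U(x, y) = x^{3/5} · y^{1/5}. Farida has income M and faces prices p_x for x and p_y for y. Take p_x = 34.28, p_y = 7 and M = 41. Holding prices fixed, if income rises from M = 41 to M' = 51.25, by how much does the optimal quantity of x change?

Δx* = 0.2243

The MRS is 3·y/x. Set MRS = p_x/p_y.
Rearranging, p_y·y = (1/3)·p_x·x. Substituting into the budget gives p_x·x·(1 + (1/3)) = M.
Demand: x*(p_x,p_y,M) = 0.75·M/p_x and y* = 0.25·M/p_y.
At p_x=34.28, p_y=7, M=41: x* = 0.75·41/34.28 = 0.897.
At M' = 51.25: x* = 1.1213. Change: 1.1213 − 0.897 = 0.2243.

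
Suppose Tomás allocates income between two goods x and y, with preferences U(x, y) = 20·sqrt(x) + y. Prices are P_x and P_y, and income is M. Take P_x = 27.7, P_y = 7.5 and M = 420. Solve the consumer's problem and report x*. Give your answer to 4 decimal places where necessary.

x* = 7.331

Solve: √x = 10·P_y/P_x, so x*(P_x,P_y) = (10·P_y/P_x)², and y* = (M − P_x·x*)/P_y.
Plugging in: x* = (10·7.5/27.7)² = 7.331.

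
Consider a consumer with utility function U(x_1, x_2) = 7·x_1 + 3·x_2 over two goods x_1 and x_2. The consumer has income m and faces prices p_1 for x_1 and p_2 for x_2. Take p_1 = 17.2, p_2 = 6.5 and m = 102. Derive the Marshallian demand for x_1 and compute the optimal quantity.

x_1* = 0

Perfect substitutes: compare marginal utility per dollar. 7/p_1 vs 3/p_2 → 0.407 vs 0.4615.
x_2 gives more utility per dollar, so spend all income on x_2: x_2* = m/p_2, x_1* = 0.
Numerically: x_1* = 0, x_2* = 15.6923.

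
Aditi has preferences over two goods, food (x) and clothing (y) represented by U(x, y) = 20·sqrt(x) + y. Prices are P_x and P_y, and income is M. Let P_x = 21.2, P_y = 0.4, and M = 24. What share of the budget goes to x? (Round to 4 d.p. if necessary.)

Thus x* = (10·P_y/P_x)² — independent of M — with the rest of income spent on y.
Plugging in: x* = (10·0.4/21.2)² = 0.0356, y* = 58.1132.
Expenditure on x: 21.2·0.0356 = 0.7547; share = 0.0314.

share on x = 0.0314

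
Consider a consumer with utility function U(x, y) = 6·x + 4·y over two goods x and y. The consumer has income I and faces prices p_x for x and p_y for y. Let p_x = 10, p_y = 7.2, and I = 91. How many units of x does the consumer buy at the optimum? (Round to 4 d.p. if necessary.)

x* = 9.1

Perfect substitutes: compare marginal utility per dollar. 6/p_x vs 4/p_y → 0.6 vs 0.5556.
x gives more utility per dollar, so spend all income on x: x* = I/p_x, y* = 0.
Numerically: x* = 9.1, y* = 0.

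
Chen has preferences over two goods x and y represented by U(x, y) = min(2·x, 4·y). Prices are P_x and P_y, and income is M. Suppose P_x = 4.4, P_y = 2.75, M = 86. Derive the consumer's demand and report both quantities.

x* = 14.8918, y* = 7.4459

Leontief preferences: the optimum is at the kink where x/4 = y/2, i.e. y = (1/2)·x.
Budget: P_x·x + P_y·(1/2)·x = M, so (4·P_x + 2·P_y)·x = 4·M.
Demand: x*(P_x,P_y,M) = 4·M/(4·P_x + 2·P_y), y* = 2·M/(4·P_x + 2·P_y).
Here 4·4.4 + 2·2.75 = 23.1, giving x* = 14.8918 and y* = 7.4459.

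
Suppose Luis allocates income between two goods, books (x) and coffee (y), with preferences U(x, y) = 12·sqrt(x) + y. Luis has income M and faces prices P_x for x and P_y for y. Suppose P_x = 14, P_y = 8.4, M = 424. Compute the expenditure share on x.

share on x = 0.4279

MU_x = 6/√x, MU_y = 1. Tangency: 6/√x = P_x/P_y.
Thus x* = (6·P_y/P_x)² — independent of M — with the rest of income spent on y.
Plugging in: x* = (6·8.4/14)² = 12.96, y* = 28.8762.
Expenditure on x: 14·12.96 = 181.44; share = 0.4279.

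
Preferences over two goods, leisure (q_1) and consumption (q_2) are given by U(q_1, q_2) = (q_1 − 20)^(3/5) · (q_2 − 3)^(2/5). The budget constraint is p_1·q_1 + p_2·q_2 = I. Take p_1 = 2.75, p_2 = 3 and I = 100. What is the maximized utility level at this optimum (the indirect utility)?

V = 6.4501

Substituting into the budget: q_1* = 20 + 0.6·(I − 20·p_1 − 3·p_2)/p_1, and q_2* = 3 + 0.4·(…)/p_2.
Discretionary income = 100 − 20·2.75 − 3·3 = 36; q_1* = 20 + 0.6·36/2.75 = 27.8545; q_2* = 3 + 0.4·36/3 = 7.8.
Utility at the optimum: U(27.8545, 7.8) = 6.4501.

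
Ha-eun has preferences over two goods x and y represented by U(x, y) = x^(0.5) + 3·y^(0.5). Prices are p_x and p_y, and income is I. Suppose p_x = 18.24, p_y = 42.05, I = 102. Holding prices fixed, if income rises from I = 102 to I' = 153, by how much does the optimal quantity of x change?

Numerically y/x = 1.693402, so x* = 102/(18.24 + 42.05·1.693402) = 1.1403.
At I' = 153: x* = 1.7105. Change: 1.7105 − 1.1403 = 0.5702.

Δx* = 0.5702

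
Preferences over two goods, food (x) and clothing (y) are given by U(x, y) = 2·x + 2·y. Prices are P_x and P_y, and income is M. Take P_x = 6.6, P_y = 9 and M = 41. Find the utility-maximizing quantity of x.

x* = 6.2121

Linear utility — the consumer picks whichever good has higher MU/price: 2/6.6 = 0.303 vs 2/9 = 0.2222.
x gives more utility per dollar, so spend all income on x: x* = M/P_x, y* = 0.
Numerically: x* = 6.2121, y* = 0.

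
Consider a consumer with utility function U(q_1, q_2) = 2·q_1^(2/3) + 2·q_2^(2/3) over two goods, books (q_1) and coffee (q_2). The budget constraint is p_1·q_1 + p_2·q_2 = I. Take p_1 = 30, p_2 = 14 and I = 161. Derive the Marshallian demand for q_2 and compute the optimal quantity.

MU_q_1 ∝ 2·q_1^(-1/3), MU_q_2 ∝ 2·q_2^(-1/3), so MRS = (q_2/q_1)^(1/3) = p_1/p_2.
Hence q_2/q_1 = (p_1/p_2)^(1/(1/3)), i.e. raised to the 3 power.
With the ratio pinned down, the budget gives q_1* = I/(p_1 + p_2·(q_2/q_1)) and q_2* = (q_2/q_1)·q_1*.
Numerically q_2/q_1 = 9.83965, so q_1* = 161/(30 + 14·9.83965) = 0.9597 and q_2* = 9.83965·0.9597 = 9.4434.

q_2* = 9.4434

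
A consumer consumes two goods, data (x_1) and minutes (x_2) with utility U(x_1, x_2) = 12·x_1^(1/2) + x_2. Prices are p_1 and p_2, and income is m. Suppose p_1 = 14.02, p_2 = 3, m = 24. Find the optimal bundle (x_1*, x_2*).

x_1* = 1.6483, x_2* = 0.2967

Utility is quasi-linear in x_2; the FOC for x_1 is 6/√x_1 = p_1/p_2.
Thus x_1* = (6·p_2/p_1)² — independent of m — with the rest of income spent on x_2.
Plugging in: x_1* = (6·3/14.02)² = 1.6483, x_2* = 0.2967.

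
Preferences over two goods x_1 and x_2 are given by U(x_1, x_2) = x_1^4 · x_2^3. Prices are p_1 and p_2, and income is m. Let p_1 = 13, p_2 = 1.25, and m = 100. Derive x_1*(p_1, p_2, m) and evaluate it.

MU_x_1/MU_x_2 = (4·x_2)/(3·x_1); tangency sets this equal to p_1/p_2.
So 4·p_2·x_2 = 3·p_1·x_1; combined with the budget, a share 4/7 of income goes to x_1.
Demand: x_1*(p_1,p_2,m) = 4/7·m/p_1 and x_2* = 3/7·m/p_2.
At p_1=13, p_2=1.25, m=100: x_1* = 4/7·100/13 = 4.3956.

x_1* = 4.3956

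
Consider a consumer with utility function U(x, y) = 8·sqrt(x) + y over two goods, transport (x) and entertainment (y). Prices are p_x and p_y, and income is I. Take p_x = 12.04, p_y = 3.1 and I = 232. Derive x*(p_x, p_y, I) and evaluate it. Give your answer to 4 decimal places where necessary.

x* = 1.0607

Set MRS = p_x/p_y: 4·x^(−1/2) = p_x/p_y.
Solve: √x = 4·p_y/p_x, so x*(p_x,p_y) = (4·p_y/p_x)², and y* = (I − p_x·x*)/p_y.
Plugging in: x* = (4·3.1/12.04)² = 1.0607.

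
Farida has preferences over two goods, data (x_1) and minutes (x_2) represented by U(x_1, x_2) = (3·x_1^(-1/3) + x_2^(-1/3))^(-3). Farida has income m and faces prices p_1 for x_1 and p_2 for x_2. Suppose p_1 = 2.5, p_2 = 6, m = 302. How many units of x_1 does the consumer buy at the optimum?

Numerically x_2/x_1 = 0.22751, so x_1* = 302/(2.5 + 6·0.22751) = 78.1359.

x_1* = 78.1359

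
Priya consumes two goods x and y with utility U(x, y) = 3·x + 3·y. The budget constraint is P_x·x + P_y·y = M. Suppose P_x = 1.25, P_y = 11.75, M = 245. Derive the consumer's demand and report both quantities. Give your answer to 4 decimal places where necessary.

Perfect substitutes: compare marginal utility per dollar. 3/P_x vs 3/P_y → 2.4 vs 0.2553.
x gives more utility per dollar, so spend all income on x: x* = M/P_x, y* = 0.
Numerically: x* = 196, y* = 0.

x* = 196, y* = 0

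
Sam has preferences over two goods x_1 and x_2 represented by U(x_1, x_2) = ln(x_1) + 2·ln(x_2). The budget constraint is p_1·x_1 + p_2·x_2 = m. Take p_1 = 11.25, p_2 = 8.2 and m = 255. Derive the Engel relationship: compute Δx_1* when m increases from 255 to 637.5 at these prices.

Tangency: MRS = (1/2)·x_2/x_1 = p_1/p_2.
Rearranging, p_2·x_2 = 2·p_1·x_1. Substituting into the budget gives p_1·x_1·(1 + 2) = m.
Demand: x_1*(p_1,p_2,m) = 1/3·m/p_1 and x_2* = 2/3·m/p_2.
At p_1=11.25, p_2=8.2, m=255: x_1* = 1/3·255/11.25 = 7.5556.
At m' = 637.5: x_1* = 18.8889. Change: 18.8889 − 7.5556 = 11.3333.

Δx_1* = 11.3333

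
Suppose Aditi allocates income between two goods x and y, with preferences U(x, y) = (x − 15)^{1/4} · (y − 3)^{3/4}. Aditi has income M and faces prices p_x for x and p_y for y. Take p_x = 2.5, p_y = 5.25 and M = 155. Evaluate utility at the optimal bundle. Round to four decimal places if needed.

V = 13.2957

Substituting into the budget: x* = 15 + 0.25·(M − 15·p_x − 3·p_y)/p_x, and y* = 3 + 0.75·(…)/p_y.
Discretionary income = 155 − 15·2.5 − 3·5.25 = 101.75; x* = 15 + 0.25·101.75/2.5 = 25.175; y* = 3 + 0.75·101.75/5.25 = 17.5357.
Utility at the optimum: U(25.175, 17.5357) = 13.2957.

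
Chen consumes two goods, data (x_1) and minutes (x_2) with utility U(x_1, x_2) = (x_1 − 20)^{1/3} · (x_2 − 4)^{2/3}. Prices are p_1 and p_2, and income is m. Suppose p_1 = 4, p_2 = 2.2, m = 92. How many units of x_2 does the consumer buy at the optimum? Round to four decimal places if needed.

x_2* = 4.9697

Let x_1' = x_1−20, x_2' = x_2−4. MRS = (1/2)·x_2'/x_1' = p_1/p_2.
After buying the subsistence bundle (20, 4), a share 1/3 of the remaining income goes to x_1: x_1* = 20 + 1/3·(m − 20p_1 − 4p_2)/p_1.
Discretionary income = 92 − 20·4 − 4·2.2 = 3.2; x_2* = 4 + 2/3·3.2/2.2 = 4.9697.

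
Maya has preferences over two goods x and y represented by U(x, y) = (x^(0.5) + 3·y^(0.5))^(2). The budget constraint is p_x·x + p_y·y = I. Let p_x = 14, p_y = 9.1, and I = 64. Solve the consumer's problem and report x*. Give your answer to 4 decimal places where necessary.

x* = 0.3079

MRS = MU_x/MU_y = (1/3)·(y/x)^(0.5). Set equal to p_x/p_y.
Hence y/x = (3·p_x/p_y)^(1/(0.5)), i.e. raised to the 2 power.
With the ratio pinned down, the budget gives x* = I/(p_x + p_y·(y/x)) and y* = (y/x)·x*.
Numerically y/x = 21.301775, so x* = 64/(14 + 9.1·21.301775) = 0.3079.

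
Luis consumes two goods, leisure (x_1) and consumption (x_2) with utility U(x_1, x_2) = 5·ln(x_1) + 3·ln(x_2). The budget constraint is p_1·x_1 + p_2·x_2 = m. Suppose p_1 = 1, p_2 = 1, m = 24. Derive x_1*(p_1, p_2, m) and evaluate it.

Tangency: MRS = (5/3)·x_2/x_1 = p_1/p_2.
Rearranging, p_2·x_2 = (3/5)·p_1·x_1. Substituting into the budget gives p_1·x_1·(1 + (3/5)) = m.
Demand: x_1*(p_1,p_2,m) = 0.625·m/p_1 and x_2* = 0.375·m/p_2.
At p_1=1, p_2=1, m=24: x_1* = 0.625·24/1 = 15.

x_1* = 15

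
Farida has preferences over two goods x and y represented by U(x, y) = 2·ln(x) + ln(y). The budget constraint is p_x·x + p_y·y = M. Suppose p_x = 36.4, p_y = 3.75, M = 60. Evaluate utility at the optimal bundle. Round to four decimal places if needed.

MU_x/MU_y = (2·y)/(x); tangency sets this equal to p_x/p_y.
Rearranging, p_y·y = (1/2)·p_x·x. Substituting into the budget gives p_x·x·(1 + (1/2)) = M.
Demand: x*(p_x,p_y,M) = 2/3·M/p_x and y* = 1/3·M/p_y.
At p_x=36.4, p_y=3.75, M=60: x* = 2/3·60/36.4 = 1.0989, y* = 5.3333.
Utility at the optimum: U(1.0989, 5.3333) = 1.8626.

V = 1.8626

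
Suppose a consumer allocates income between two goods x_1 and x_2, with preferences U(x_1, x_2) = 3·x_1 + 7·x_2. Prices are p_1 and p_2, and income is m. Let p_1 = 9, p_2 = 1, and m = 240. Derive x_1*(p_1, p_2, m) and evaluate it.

x_1* = 0

Linear utility — the consumer picks whichever good has higher MU/price: 3/9 = 0.3333 vs 7/1 = 7.
x_2 gives more utility per dollar, so spend all income on x_2: x_2* = m/p_2, x_1* = 0.
Numerically: x_1* = 0, x_2* = 240.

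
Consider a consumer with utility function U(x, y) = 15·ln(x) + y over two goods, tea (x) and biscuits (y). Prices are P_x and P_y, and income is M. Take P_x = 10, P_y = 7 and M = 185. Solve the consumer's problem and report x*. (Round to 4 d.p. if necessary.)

MU_x = 15/x, MU_y = 1. Tangency: 15/x = P_x/P_y.
So x*(P_x,P_y) = 15·P_y/P_x, independent of income; and y* = (M − 15·P_y)/P_y.
At the given prices: x* = 15·7/10 = 10.5.

x* = 10.5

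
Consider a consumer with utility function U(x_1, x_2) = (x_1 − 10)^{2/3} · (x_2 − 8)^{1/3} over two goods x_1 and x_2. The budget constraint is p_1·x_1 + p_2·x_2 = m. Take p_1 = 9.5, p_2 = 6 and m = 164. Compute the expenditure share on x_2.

share on x_2 = 0.3354

This is Cobb-Douglas in (x_1−10, x_2−8): tangency gives 2/3·p_2·(x_2−8) = 1/3·p_1·(x_1−10).
After buying the subsistence bundle (10, 8), a share 2/3 of the remaining income goes to x_1: x_1* = 10 + 2/3·(m − 10p_1 − 8p_2)/p_1.
Discretionary income = 164 − 10·9.5 − 8·6 = 21; x_1* = 10 + 2/3·21/9.5 = 11.4737; x_2* = 8 + 1/3·21/6 = 9.1667.
Expenditure on x_2: 6·9.1667 = 55; share = 0.3354.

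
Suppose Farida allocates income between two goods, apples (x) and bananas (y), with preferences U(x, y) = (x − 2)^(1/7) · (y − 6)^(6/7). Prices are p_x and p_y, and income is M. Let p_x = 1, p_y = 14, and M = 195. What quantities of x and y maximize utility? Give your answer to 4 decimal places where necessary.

x* = 17.5714, y* = 12.6735

MRS = (1/6)·(y−6)/(x−2). Tangency with p_x/p_y gives y−6 = 6·(p_x/p_y)·(x−2).
After buying the subsistence bundle (2, 6), a share 1/7 of the remaining income goes to x: x* = 2 + 1/7·(M − 2p_x − 6p_y)/p_x.
Discretionary income = 195 − 2·1 − 6·14 = 109; x* = 2 + 1/7·109/1 = 17.5714; y* = 6 + 6/7·109/14 = 12.6735.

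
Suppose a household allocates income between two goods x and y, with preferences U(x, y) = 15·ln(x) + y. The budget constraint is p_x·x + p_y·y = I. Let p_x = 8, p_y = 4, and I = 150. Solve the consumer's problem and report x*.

x* = 7.5

Set MRS = p_x/p_y: (15/x)/1 = p_x/p_y.
So x*(p_x,p_y) = 15·p_y/p_x, independent of income; and y* = (I − 15·p_y)/p_y.
At the given prices: x* = 15·4/8 = 7.5.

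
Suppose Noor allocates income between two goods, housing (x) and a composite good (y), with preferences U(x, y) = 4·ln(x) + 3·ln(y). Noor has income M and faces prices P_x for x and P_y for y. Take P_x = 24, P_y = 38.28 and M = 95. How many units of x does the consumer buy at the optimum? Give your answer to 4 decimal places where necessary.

Tangency: MRS = (4/3)·y/x = P_x/P_y.
Rearranging, P_y·y = (3/4)·P_x·x. Substituting into the budget gives P_x·x·(1 + (3/4)) = M.
Demand: x*(P_x,P_y,M) = 4/7·M/P_x and y* = 3/7·M/P_y.
At P_x=24, P_y=38.28, M=95: x* = 4/7·95/24 = 2.2619.

x* = 2.2619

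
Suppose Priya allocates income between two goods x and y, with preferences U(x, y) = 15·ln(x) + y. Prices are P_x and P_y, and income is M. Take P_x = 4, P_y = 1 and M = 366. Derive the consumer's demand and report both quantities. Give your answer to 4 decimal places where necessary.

x* = 3.75, y* = 351

MU_x = 15/x, MU_y = 1. Tangency: 15/x = P_x/P_y.
So x*(P_x,P_y) = 15·P_y/P_x, independent of income; and y* = (M − 15·P_y)/P_y.
At the given prices: x* = 15·1/4 = 3.75, and y* = 351.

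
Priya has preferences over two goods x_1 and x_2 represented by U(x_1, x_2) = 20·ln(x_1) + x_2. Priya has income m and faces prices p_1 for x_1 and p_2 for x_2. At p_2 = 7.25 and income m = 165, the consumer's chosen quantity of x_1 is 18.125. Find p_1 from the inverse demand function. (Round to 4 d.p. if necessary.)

p_1 = 8

MU_x_1 = 20/x_1, MU_x_2 = 1. Tangency: 20/x_1 = p_1/p_2.
So x_1*(p_1,p_2) = 20·p_2/p_1, independent of income; and x_2* = (m − 20·p_2)/p_2.
Set x_1* = 18.125 in the demand function and solve for p_1: p_1 = 8.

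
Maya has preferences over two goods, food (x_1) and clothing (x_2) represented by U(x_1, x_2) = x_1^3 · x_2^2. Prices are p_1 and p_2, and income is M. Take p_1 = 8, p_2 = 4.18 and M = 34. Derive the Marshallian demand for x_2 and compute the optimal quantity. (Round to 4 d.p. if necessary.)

Tangency: MRS = (3/2)·x_2/x_1 = p_1/p_2.
So 3·p_2·x_2 = 2·p_1·x_1; combined with the budget, a share 0.6 of income goes to x_1.
Demand: x_1*(p_1,p_2,M) = 0.6·M/p_1 and x_2* = 0.4·M/p_2.
At p_1=8, p_2=4.18, M=34: x_2* = 0.4·34/4.18 = 3.2536.

x_2* = 3.2536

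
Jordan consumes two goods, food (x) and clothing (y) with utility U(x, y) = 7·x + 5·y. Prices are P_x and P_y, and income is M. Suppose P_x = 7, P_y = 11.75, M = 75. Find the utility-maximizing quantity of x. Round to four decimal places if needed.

x* = 10.7143

Perfect substitutes: compare marginal utility per dollar. 7/P_x vs 5/P_y → 1 vs 0.4255.
x gives more utility per dollar, so spend all income on x: x* = M/P_x, y* = 0.
Numerically: x* = 10.7143, y* = 0.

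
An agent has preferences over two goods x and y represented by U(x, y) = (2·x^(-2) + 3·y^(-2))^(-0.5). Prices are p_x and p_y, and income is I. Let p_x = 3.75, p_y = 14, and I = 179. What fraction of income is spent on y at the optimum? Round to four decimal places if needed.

MU_x ∝ 2·x^(-3), MU_y ∝ 3·y^(-3), so MRS = (2/3)·(y/x)^(3) = p_x/p_y.
Solve for the ratio: y/x = [(3/2)·p_x/p_y]^(1/3).
Substitute y = (y/x)·x into the budget: x* = I/(p_x + p_y·(y/x)).
Numerically y/x = 0.737901, so x* = 179/(3.75 + 14·0.737901) = 12.7125 and y* = 0.737901·12.7125 = 9.3806.
Expenditure on y: 14·9.3806 = 131.3281; share = 0.7337.

share on y = 0.7337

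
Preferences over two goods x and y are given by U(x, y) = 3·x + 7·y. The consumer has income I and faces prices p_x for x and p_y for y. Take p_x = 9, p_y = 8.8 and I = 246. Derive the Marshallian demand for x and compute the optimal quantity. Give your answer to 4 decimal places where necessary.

Linear utility — the consumer picks whichever good has higher MU/price: 3/9 = 0.3333 vs 7/8.8 = 0.7955.
y gives more utility per dollar, so spend all income on y: y* = I/p_y, x* = 0.
Numerically: x* = 0, y* = 27.9545.

x* = 0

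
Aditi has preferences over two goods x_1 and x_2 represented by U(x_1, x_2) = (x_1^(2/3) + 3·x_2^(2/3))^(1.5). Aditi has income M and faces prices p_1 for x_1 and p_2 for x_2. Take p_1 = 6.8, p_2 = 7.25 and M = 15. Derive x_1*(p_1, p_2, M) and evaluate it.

x_1* = 0.0891

From the CES first-order condition, (1/3)·(x_2/x_1)^(1/3) = p_1/p_2.
Hence x_2/x_1 = (3·p_1/p_2)^(1/(1/3)), i.e. raised to the 3 power.
With the ratio pinned down, the budget gives x_1* = M/(p_1 + p_2·(x_2/x_1)) and x_2* = (x_2/x_1)·x_1*.
Numerically x_2/x_1 = 22.278015, so x_1* = 15/(6.8 + 7.25·22.278015) = 0.0891.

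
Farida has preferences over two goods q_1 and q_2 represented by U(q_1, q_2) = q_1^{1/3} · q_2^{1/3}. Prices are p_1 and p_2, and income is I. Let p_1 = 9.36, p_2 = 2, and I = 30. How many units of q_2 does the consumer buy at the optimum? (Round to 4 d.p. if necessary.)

q_2* = 7.5

MU_q_1/MU_q_2 = (1/3·q_2)/(1/3·q_1); tangency sets this equal to p_1/p_2.
Rearranging, p_2·q_2 = p_1·q_1. Substituting into the budget gives p_1·q_1·(1 + 1) = I.
Demand: q_1*(p_1,p_2,I) = 0.5·I/p_1 and q_2* = 0.5·I/p_2.
At p_1=9.36, p_2=2, I=30: q_2* = 0.5·30/2 = 7.5.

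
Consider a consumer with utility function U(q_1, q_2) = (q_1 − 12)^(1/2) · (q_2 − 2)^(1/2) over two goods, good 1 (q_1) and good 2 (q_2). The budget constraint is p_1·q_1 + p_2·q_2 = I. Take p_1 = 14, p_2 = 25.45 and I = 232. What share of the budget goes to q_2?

This is Cobb-Douglas in (q_1−12, q_2−2): tangency gives 0.5·p_2·(q_2−2) = 0.5·p_1·(q_1−12).
Substituting into the budget: q_1* = 12 + 0.5·(I − 12·p_1 − 2·p_2)/p_1, and q_2* = 2 + 0.5·(…)/p_2.
Discretionary income = 232 − 12·14 − 2·25.45 = 13.1; q_1* = 12 + 0.5·13.1/14 = 12.4679; q_2* = 2 + 0.5·13.1/25.45 = 2.2574.
Expenditure on q_2: 25.45·2.2574 = 57.45; share = 0.2476.

share on q_2 = 0.2476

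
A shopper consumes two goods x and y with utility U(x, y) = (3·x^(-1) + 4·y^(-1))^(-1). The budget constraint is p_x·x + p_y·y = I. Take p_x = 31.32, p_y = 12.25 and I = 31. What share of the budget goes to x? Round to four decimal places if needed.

share on x = 0.5807

With the ratio pinned down, the budget gives x* = I/(p_x + p_y·(y/x)) and y* = (y/x)·x*.
Numerically y/x = 1.846342, so x* = 31/(31.32 + 12.25·1.846342) = 0.5747 and y* = 1.846342·0.5747 = 1.0612.
Expenditure on x: 31.32·0.5747 = 18.0008; share = 0.5807.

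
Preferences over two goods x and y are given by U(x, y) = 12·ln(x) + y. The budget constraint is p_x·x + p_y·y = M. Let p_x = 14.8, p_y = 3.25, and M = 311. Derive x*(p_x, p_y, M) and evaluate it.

So x*(p_x,p_y) = 12·p_y/p_x, independent of income; and y* = (M − 12·p_y)/p_y.
At the given prices: x* = 12·3.25/14.8 = 2.6351.

x* = 2.6351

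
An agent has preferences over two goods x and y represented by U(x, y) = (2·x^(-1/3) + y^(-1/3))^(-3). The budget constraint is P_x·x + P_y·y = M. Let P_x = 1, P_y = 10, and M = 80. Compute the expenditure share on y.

share on y = 0.5139

Substitute y = (y/x)·x into the budget: x* = M/(P_x + P_y·(y/x)).
Numerically y/x = 0.105737, so x* = 80/(1 + 10·0.105737) = 38.8846 and y* = 0.105737·38.8846 = 4.1115.
Expenditure on y: 10·4.1115 = 41.1154; share = 0.5139.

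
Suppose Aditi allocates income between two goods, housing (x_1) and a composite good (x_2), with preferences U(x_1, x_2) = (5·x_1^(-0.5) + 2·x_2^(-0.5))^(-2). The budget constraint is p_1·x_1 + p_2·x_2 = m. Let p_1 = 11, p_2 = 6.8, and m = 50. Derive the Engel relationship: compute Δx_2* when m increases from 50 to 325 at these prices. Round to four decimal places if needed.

MRS = MU_x_1/MU_x_2 = (5/2)·(x_2/x_1)^(1.5). Set equal to p_1/p_2.
Solve for the ratio: x_2/x_1 = [(2/5)·p_1/p_2]^(2/3).
Substitute x_2 = (x_2/x_1)·x_1 into the budget: x_1* = m/(p_1 + p_2·(x_2/x_1)).
Numerically x_2/x_1 = 0.748105, so x_1* = 50/(11 + 6.8·0.748105) = 3.1081 and x_2* = 0.748105·3.1081 = 2.3252.
At m' = 325: x_2* = 15.1136. Change: 15.1136 − 2.3252 = 12.7884.

Δx_2* = 12.7884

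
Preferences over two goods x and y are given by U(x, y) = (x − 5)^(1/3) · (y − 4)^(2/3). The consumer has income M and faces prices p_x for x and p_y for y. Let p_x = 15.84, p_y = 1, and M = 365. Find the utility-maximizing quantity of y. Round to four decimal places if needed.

y* = 191.8667

This is Cobb-Douglas in (x−5, y−4): tangency gives 1/3·p_y·(y−4) = 2/3·p_x·(x−5).
After buying the subsistence bundle (5, 4), a share 1/3 of the remaining income goes to x: x* = 5 + 1/3·(M − 5p_x − 4p_y)/p_x.
Discretionary income = 365 − 5·15.84 − 4·1 = 281.8; y* = 4 + 2/3·281.8/1 = 191.8667.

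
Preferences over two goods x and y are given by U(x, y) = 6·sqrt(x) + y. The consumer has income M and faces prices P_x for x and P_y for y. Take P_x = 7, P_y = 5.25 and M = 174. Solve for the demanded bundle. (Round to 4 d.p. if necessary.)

x* = 5.0625, y* = 26.3929

Set MRS = P_x/P_y: 3·x^(−1/2) = P_x/P_y.
Solve: √x = 3·P_y/P_x, so x*(P_x,P_y) = (3·P_y/P_x)², and y* = (M − P_x·x*)/P_y.
Plugging in: x* = (3·5.25/7)² = 5.0625, y* = 26.3929.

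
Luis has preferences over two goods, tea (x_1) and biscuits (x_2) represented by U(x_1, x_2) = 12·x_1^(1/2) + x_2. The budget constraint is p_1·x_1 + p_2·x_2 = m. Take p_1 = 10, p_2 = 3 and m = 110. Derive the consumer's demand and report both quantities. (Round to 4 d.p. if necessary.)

Set MRS = p_1/p_2: 6·x_1^(−1/2) = p_1/p_2.
Solve: √x_1 = 6·p_2/p_1, so x_1*(p_1,p_2) = (6·p_2/p_1)², and x_2* = (m − p_1·x_1*)/p_2.
Plugging in: x_1* = (6·3/10)² = 3.24, x_2* = 25.8667.

x_1* = 3.24, x_2* = 25.8667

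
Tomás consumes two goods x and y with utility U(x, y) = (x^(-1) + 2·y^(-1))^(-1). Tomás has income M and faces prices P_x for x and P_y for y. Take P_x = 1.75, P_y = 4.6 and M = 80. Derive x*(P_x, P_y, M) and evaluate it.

MRS = MU_x/MU_y = (1/2)·(y/x)^(2). Set equal to P_x/P_y.
Solve for the ratio: y/x = [2·P_x/P_y]^(0.5).
With the ratio pinned down, the budget gives x* = M/(P_x + P_y·(y/x)) and y* = (y/x)·x*.
Numerically y/x = 0.872278, so x* = 80/(1.75 + 4.6·0.872278) = 13.8829.

x* = 13.8829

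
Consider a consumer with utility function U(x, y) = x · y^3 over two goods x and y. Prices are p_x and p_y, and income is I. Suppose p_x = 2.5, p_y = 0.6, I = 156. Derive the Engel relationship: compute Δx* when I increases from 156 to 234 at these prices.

The MRS is (1/3)·y/x. Set MRS = p_x/p_y.
So p_y·y = 3·p_x·x; combined with the budget, a share 0.25 of income goes to x.
Demand: x*(p_x,p_y,I) = 0.25·I/p_x and y* = 0.75·I/p_y.
At p_x=2.5, p_y=0.6, I=156: x* = 0.25·156/2.5 = 15.6.
At I' = 234: x* = 23.4. Change: 23.4 − 15.6 = 7.8.

Δx* = 7.8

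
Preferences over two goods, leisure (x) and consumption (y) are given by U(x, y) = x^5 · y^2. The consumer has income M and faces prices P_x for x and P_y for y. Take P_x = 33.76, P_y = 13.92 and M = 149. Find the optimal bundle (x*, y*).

x* = 3.1525, y* = 3.0583

The MRS is (5/2)·y/x. Set MRS = P_x/P_y.
Rearranging, P_y·y = (2/5)·P_x·x. Substituting into the budget gives P_x·x·(1 + (2/5)) = M.
Demand: x*(P_x,P_y,M) = 5/7·M/P_x and y* = 2/7·M/P_y.
At P_x=33.76, P_y=13.92, M=149: x* = 5/7·149/33.76 = 3.1525, y* = 3.0583.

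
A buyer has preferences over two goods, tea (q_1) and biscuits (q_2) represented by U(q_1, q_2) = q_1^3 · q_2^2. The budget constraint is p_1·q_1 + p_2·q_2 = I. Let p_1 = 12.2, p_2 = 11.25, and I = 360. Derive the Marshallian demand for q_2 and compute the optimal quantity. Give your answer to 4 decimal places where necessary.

q_2* = 12.8

The MRS is (3/2)·q_2/q_1. Set MRS = p_1/p_2.
Rearranging, p_2·q_2 = (2/3)·p_1·q_1. Substituting into the budget gives p_1·q_1·(1 + (2/3)) = I.
Demand: q_1*(p_1,p_2,I) = 0.6·I/p_1 and q_2* = 0.4·I/p_2.
At p_1=12.2, p_2=11.25, I=360: q_2* = 0.4·360/11.25 = 12.8.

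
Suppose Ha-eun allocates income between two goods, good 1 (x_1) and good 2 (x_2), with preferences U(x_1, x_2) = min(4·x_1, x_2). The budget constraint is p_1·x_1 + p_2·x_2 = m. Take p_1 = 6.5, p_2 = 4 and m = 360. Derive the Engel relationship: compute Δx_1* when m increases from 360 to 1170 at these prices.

Leontief preferences: the optimum is at the kink where x_1/1 = x_2/4, i.e. x_2 = 4·x_1.
Budget: p_1·x_1 + p_2·4·x_1 = m, so (p_1 + 4·p_2)·x_1 = m.
Demand: x_1*(p_1,p_2,m) = m/(p_1 + 4·p_2), x_2* = 4·m/(p_1 + 4·p_2).
Here 6.5 + 4·4 = 22.5, giving x_1* = 16.
At m' = 1170: x_1* = 52. Change: 52 − 16 = 36.

Δx_1* = 36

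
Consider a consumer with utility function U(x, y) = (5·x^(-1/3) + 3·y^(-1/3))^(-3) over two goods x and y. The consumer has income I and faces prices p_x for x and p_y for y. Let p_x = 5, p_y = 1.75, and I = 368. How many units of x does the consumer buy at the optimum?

From the CES first-order condition, (5/3)·(y/x)^(4/3) = p_x/p_y.
Solve for the ratio: y/x = [(3/5)·p_x/p_y]^(0.75).
Substitute y = (y/x)·x into the budget: x* = I/(p_x + p_y·(y/x)).
Numerically y/x = 1.498175, so x* = 368/(5 + 1.75·1.498175) = 48.2825.

x* = 48.2825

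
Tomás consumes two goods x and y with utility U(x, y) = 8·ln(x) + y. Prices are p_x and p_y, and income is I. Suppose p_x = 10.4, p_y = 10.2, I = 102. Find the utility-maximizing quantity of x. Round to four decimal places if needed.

x* = 7.8462

So x*(p_x,p_y) = 8·p_y/p_x, independent of income; and y* = (I − 8·p_y)/p_y.
At the given prices: x* = 8·10.2/10.4 = 7.8462.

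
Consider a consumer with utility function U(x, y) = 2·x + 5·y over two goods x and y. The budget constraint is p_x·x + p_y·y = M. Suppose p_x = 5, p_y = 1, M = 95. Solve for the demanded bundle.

x* = 0, y* = 95

Perfect substitutes: compare marginal utility per dollar. 2/p_x vs 5/p_y → 0.4 vs 5.
y gives more utility per dollar, so spend all income on y: y* = M/p_y, x* = 0.
Numerically: x* = 0, y* = 95.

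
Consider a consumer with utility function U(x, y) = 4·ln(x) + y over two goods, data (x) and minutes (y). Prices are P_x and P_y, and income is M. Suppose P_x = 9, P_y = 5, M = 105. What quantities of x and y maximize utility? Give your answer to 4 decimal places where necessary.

Set MRS = P_x/P_y: (4/x)/1 = P_x/P_y.
So x*(P_x,P_y) = 4·P_y/P_x, independent of income; and y* = (M − 4·P_y)/P_y.
At the given prices: x* = 4·5/9 = 2.2222, and y* = 17.

x* = 2.2222, y* = 17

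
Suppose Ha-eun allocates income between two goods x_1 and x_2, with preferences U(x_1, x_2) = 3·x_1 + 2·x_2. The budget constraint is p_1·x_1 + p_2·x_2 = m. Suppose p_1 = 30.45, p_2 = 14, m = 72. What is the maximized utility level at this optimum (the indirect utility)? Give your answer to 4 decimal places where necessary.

Perfect substitutes: compare marginal utility per dollar. 3/p_1 vs 2/p_2 → 0.0985 vs 0.1429.
x_2 gives more utility per dollar, so spend all income on x_2: x_2* = m/p_2, x_1* = 0.
Numerically: x_1* = 0, x_2* = 5.1429.
Utility at the optimum: U(0, 5.1429) = 10.2857.

V = 10.2857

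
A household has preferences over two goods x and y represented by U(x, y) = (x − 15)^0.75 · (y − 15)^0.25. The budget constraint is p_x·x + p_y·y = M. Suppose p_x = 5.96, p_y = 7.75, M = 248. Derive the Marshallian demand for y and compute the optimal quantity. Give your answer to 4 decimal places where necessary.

Let x' = x−15, y' = y−15. MRS = 3·y'/x' = p_x/p_y.
Substituting into the budget: x* = 15 + 0.75·(M − 15·p_x − 15·p_y)/p_x, and y* = 15 + 0.25·(…)/p_y.
Discretionary income = 248 − 15·5.96 − 15·7.75 = 42.35; y* = 15 + 0.25·42.35/7.75 = 16.3661.

y* = 16.3661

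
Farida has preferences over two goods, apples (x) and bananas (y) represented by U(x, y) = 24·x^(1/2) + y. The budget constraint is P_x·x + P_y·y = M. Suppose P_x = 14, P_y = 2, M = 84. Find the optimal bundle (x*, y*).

Set MRS = P_x/P_y: 12·x^(−1/2) = P_x/P_y.
Thus x* = (12·P_y/P_x)² — independent of M — with the rest of income spent on y.
Plugging in: x* = (12·2/14)² = 2.9388, y* = 21.4286.

x* = 2.9388, y* = 21.4286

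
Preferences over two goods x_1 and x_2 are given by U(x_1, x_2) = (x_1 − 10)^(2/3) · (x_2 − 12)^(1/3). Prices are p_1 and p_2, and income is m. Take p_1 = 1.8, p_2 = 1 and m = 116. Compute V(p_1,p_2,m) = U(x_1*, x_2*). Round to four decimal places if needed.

MRS = 2·(x_2−12)/(x_1−10). Tangency with p_1/p_2 gives x_2−12 = (1/2)·(p_1/p_2)·(x_1−10).
After buying the subsistence bundle (10, 12), a share 2/3 of the remaining income goes to x_1: x_1* = 10 + 2/3·(m − 10p_1 − 12p_2)/p_1.
Discretionary income = 116 − 10·1.8 − 12·1 = 86; x_1* = 10 + 2/3·86/1.8 = 41.8519; x_2* = 12 + 1/3·86/1 = 40.6667.
Utility at the optimum: U(41.8519, 40.6667) = 30.7526.

V = 30.7526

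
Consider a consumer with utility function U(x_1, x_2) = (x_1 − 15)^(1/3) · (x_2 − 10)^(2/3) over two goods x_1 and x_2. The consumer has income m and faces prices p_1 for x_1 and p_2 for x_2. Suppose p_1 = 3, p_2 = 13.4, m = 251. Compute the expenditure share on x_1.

MRS = (1/2)·(x_2−10)/(x_1−15). Tangency with p_1/p_2 gives x_2−10 = 2·(p_1/p_2)·(x_1−15).
Substituting into the budget: x_1* = 15 + 1/3·(m − 15·p_1 − 10·p_2)/p_1, and x_2* = 10 + 2/3·(…)/p_2.
Discretionary income = 251 − 15·3 − 10·13.4 = 72; x_1* = 15 + 1/3·72/3 = 23; x_2* = 10 + 2/3·72/13.4 = 13.5821.
Expenditure on x_1: 3·23 = 69; share = 0.2749.

share on x_1 = 0.2749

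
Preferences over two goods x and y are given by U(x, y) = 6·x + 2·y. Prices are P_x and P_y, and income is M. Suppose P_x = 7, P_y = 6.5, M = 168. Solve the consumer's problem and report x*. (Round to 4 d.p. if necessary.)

x* = 24

Linear utility — the consumer picks whichever good has higher MU/price: 6/7 = 0.8571 vs 2/6.5 = 0.3077.
x gives more utility per dollar, so spend all income on x: x* = M/P_x, y* = 0.
Numerically: x* = 24, y* = 0.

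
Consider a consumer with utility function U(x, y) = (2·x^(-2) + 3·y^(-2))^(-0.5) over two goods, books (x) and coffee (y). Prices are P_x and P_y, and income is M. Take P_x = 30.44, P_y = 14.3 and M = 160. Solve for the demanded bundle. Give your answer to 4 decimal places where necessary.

MRS = MU_x/MU_y = (2/3)·(y/x)^(3). Set equal to P_x/P_y.
Hence y/x = ((3/2)·P_x/P_y)^(1/(3)), i.e. raised to the 1/3 power.
With the ratio pinned down, the budget gives x* = M/(P_x + P_y·(y/x)) and y* = (y/x)·x*.
Numerically y/x = 1.472538, so x* = 160/(30.44 + 14.3·1.472538) = 3.107 and y* = 1.472538·3.107 = 4.5751.

x* = 3.107, y* = 4.5751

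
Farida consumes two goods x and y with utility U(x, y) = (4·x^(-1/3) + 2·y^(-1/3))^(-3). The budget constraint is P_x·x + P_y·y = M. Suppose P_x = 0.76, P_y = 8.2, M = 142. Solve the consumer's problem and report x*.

MRS = MU_x/MU_y = 2·(y/x)^(4/3). Set equal to P_x/P_y.
Solve for the ratio: y/x = [(1/2)·P_x/P_y]^(0.75).
With the ratio pinned down, the budget gives x* = M/(P_x + P_y·(y/x)) and y* = (y/x)·x*.
Numerically y/x = 0.09988, so x* = 142/(0.76 + 8.2·0.09988) = 89.9296.

x* = 89.9296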